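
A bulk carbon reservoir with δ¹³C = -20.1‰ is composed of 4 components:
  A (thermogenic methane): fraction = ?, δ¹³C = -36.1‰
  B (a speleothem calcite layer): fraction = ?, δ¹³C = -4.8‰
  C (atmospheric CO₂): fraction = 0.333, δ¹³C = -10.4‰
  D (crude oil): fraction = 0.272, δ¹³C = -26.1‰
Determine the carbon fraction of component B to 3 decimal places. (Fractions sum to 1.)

Let f_B and f_A be the unknown fractions; fractions sum to 1 so f_B + f_A = 0.395.
Mass balance: Σ fᵢ·δᵢ = δ_bulk ⇒ f_B·(-4.8) + f_A·(-36.1) = -20.1 − (-10.562) = -9.538
Substitute f_A = 0.395 − f_B:
f_B·(-4.8 − -36.1) = -9.538 − 0.395×(-36.1) = 4.722
f_B = 4.722 / 31.3 = 0.1509

0.151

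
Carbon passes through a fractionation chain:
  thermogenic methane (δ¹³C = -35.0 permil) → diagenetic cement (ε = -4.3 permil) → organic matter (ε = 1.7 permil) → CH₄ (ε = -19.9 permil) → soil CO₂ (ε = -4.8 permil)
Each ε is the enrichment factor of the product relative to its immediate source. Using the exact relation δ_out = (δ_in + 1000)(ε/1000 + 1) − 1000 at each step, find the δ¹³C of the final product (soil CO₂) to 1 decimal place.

step 1: δ = (-35.00 + 1000)·(-4.3/1000 + 1) − 1000 = -39.15 permil
step 2: δ = (-39.15 + 1000)·(1.7/1000 + 1) − 1000 = -37.52 permil
step 3: δ = (-37.52 + 1000)·(-19.9/1000 + 1) − 1000 = -56.67 permil
step 4: δ = (-56.67 + 1000)·(-4.8/1000 + 1) − 1000 = -61.20 permil

-61.2 permil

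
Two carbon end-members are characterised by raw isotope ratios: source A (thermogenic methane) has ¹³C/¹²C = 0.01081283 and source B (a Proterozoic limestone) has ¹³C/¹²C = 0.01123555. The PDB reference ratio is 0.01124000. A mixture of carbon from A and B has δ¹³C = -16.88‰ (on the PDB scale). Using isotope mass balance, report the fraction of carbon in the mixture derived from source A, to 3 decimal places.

δ_A = (0.01081283/0.01124000 − 1)×1000 = (0.961996 − 1)×1000 = -38.004‰
δ_B = (0.01123555/0.01124000 − 1)×1000 = (0.999604 − 1)×1000 = -0.396‰
f_A = (δ_mix − δ_B)/(δ_A − δ_B) = (-16.88 − (-0.396))/(-38.004 − (-0.396))
f_A = -16.484 / -37.609 = 0.4383

0.438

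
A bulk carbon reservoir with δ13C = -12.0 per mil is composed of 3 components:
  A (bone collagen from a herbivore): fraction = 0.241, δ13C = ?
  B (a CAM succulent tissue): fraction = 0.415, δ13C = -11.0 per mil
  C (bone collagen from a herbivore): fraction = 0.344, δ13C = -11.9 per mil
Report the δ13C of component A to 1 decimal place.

-13.9 per mil

Isotope mass balance: δ_bulk = Σ fᵢ·δᵢ.
-12.0 = 0.241×δ_A + 0.415×(-11.0) + 0.344×(-11.9)
0.241·δ_A = -12.0 − (-8.659) = -3.341
δ_A = -3.341 / 0.241 = -13.86 per mil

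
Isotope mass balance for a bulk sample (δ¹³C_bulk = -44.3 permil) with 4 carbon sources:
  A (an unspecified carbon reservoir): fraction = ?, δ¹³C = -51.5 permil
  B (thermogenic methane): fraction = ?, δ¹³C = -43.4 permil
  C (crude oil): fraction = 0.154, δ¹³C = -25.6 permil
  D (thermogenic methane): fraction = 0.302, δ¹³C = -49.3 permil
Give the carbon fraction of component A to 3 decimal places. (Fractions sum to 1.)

Let f_A and f_B be the unknown fractions; fractions sum to 1 so f_A + f_B = 0.544.
Mass balance: Σ fᵢ·δᵢ = δ_bulk ⇒ f_A·(-51.5) + f_B·(-43.4) = -44.3 − (-18.831) = -25.469
Substitute f_B = 0.544 − f_A:
f_A·(-51.5 − -43.4) = -25.469 − 0.544×(-43.4) = -1.859
f_A = -1.859 / -8.1 = 0.2296

0.230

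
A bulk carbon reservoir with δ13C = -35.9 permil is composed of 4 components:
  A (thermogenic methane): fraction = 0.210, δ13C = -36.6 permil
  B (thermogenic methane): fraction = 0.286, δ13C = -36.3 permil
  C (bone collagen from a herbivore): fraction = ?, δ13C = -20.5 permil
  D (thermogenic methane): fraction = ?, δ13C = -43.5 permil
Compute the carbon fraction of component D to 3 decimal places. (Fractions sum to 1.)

0.326

Let f_D and f_C be the unknown fractions; fractions sum to 1 so f_D + f_C = 0.504.
Mass balance: Σ fᵢ·δᵢ = δ_bulk ⇒ f_D·(-43.5) + f_C·(-20.5) = -35.9 − (-18.068) = -17.832
Substitute f_C = 0.504 − f_D:
f_D·(-43.5 − -20.5) = -17.832 − 0.504×(-20.5) = -7.500
f_D = -7.500 / -23.0 = 0.3261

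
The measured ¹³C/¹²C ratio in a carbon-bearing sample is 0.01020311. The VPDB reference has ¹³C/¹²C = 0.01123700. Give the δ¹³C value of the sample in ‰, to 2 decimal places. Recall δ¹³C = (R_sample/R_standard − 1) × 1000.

δ¹³C = (R_sample / R_standard − 1) × 1000
R_sample / R_standard = 0.01020311 / 0.01123700 = 0.907992
δ¹³C = (0.907992 − 1) × 1000 = -92.008‰

-92.01‰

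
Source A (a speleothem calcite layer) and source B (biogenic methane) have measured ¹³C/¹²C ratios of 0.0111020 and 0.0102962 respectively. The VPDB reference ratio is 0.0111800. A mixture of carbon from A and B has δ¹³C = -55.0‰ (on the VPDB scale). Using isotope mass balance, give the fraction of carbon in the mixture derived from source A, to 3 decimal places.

0.334

δ_A = (0.0111020/0.0111800 − 1)×1000 = (0.993023 − 1)×1000 = -6.977‰
δ_B = (0.0102962/0.0111800 − 1)×1000 = (0.920948 − 1)×1000 = -79.052‰
f_A = (δ_mix − δ_B)/(δ_A − δ_B) = (-55.0 − (-79.052))/(-6.977 − (-79.052))
f_A = 24.052 / 72.075 = 0.3337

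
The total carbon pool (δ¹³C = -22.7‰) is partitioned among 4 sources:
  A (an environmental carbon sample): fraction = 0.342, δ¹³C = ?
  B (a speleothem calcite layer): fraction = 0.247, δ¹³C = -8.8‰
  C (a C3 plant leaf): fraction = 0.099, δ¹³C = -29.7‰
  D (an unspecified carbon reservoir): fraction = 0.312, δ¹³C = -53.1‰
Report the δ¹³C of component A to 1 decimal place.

-3.0‰

Isotope mass balance: δ_bulk = Σ fᵢ·δᵢ.
-22.7 = 0.342×δ_A + 0.247×(-8.8) + 0.099×(-29.7) + 0.312×(-53.1)
0.342·δ_A = -22.7 − (-21.681) = -1.019
δ_A = -1.019 / 0.342 = -2.98‰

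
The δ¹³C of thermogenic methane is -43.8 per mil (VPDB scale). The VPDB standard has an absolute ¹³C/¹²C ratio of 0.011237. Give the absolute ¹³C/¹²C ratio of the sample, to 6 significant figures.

R_sample = R_standard × (δ¹³C/1000 + 1)
R_sample = 0.011237 × (-43.8/1000 + 1) = 0.011237 × 0.956200
R_sample = 0.0107448

0.0107448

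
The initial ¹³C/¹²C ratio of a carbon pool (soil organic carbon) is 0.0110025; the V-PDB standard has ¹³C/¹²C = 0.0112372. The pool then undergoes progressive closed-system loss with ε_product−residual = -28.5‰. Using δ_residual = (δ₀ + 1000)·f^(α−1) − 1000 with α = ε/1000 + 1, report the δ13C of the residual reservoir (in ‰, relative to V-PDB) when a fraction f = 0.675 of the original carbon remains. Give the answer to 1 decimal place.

-9.9‰

δ₀ = (0.0110025/0.0112372 − 1)×1000 = (0.979114 − 1)×1000 = -20.886‰
α − 1 = ε/1000 = -0.0285
f^(α−1) = 0.675^(-0.0285) = 1.011265
δ_res = (-20.886 + 1000) × 1.011265 − 1000 = 990.143 − 1000 = -9.86‰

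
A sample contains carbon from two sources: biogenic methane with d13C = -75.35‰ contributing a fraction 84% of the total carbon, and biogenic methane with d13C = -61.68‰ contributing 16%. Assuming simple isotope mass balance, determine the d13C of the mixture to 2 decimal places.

δ_mix = f_A·δ_A + f_B·δ_B
δ_mix = 0.84 × (-75.35) + 0.16 × (-61.68)
δ_mix = -63.294 + -9.869 = -73.163‰

-73.16‰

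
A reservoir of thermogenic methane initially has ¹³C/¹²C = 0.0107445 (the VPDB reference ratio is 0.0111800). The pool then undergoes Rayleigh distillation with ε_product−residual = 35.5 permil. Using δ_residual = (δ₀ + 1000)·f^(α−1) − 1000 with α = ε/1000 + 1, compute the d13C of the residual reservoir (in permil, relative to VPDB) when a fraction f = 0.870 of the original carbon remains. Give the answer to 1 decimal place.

-43.7 permil

δ₀ = (0.0107445/0.0111800 − 1)×1000 = (0.961047 − 1)×1000 = -38.953 permil
α − 1 = ε/1000 = 0.0355
f^(α−1) = 0.870^(0.0355) = 0.995068
δ_res = (-38.953 + 1000) × 0.995068 − 1000 = 956.307 − 1000 = -43.69 permil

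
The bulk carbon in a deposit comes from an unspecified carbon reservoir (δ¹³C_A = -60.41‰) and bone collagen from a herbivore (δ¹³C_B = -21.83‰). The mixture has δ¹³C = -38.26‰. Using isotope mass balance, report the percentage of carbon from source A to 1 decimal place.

δ_mix = f_A·δ_A + (1 − f_A)·δ_B  ⇒  f_A = (δ_mix − δ_B)/(δ_A − δ_B)
f_A = (-38.26 − (-21.83)) / (-60.41 − (-21.83))
f_A = -16.43 / -38.58 = 0.4259

42.6%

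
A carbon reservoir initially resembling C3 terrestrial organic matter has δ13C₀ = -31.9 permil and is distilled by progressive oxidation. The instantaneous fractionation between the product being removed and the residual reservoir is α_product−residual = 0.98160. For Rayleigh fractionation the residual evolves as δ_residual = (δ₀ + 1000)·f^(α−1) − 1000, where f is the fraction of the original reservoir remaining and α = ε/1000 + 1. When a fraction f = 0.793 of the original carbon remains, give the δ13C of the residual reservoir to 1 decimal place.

-27.8 permil

Rayleigh residual: δ_res = (δ₀ + 1000)·f^(α−1) − 1000
α − 1 = -0.01840
f^(α−1) = 0.793^(-0.01840) = 1.004277
δ_res = (-31.9 + 1000) × 1.004277 − 1000 = 972.240 − 1000 = -27.76 permil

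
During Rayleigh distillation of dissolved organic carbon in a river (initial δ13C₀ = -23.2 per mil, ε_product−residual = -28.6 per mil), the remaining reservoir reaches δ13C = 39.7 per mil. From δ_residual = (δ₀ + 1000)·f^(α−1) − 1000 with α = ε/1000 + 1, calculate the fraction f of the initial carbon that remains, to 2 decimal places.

α − 1 = ε/1000 = -0.0286
(δ_res + 1000)/(δ₀ + 1000) = (39.7 + 1000)/(-23.2 + 1000) = 1039.7/976.8 = 1.064394
f = 1.064394^(1/-0.0286) = exp(ln(1.064394)/-0.0286) = exp(0.06241/-0.0286)
f = exp(-2.1820) = 0.1128

0.11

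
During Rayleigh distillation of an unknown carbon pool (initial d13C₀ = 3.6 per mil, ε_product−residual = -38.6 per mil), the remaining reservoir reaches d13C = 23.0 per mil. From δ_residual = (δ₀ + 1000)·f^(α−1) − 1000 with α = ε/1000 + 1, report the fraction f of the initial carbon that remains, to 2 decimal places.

α − 1 = ε/1000 = -0.0386
(δ_res + 1000)/(δ₀ + 1000) = (23.0 + 1000)/(3.6 + 1000) = 1023.0/1003.6 = 1.019330
f = 1.019330^(1/-0.0386) = exp(ln(1.019330)/-0.0386) = exp(0.01915/-0.0386)
f = exp(-0.4960) = 0.6090

0.61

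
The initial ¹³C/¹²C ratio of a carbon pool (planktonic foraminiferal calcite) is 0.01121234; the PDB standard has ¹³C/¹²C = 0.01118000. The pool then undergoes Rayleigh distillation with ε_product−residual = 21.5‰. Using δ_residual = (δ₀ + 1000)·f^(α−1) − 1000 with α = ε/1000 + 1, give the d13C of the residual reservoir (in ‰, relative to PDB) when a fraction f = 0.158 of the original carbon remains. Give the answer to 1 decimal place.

δ₀ = (0.01121234/0.01118000 − 1)×1000 = (1.002893 − 1)×1000 = 2.893‰
α − 1 = ε/1000 = 0.0215
f^(α−1) = 0.158^(0.0215) = 0.961106
δ_res = (2.893 + 1000) × 0.961106 − 1000 = 963.886 − 1000 = -36.11‰

-36.1‰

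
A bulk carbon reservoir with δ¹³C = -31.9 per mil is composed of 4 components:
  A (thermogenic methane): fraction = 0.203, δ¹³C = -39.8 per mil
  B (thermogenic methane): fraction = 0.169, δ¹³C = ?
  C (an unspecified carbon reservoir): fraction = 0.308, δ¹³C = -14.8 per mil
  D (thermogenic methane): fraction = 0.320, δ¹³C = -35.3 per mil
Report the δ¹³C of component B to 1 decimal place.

Isotope mass balance: δ_bulk = Σ fᵢ·δᵢ.
-31.9 = 0.203×(-39.8) + 0.169×δ_B + 0.308×(-14.8) + 0.320×(-35.3)
0.169·δ_B = -31.9 − (-23.934) = -7.966
δ_B = -7.966 / 0.169 = -47.14 per mil

-47.1 per mil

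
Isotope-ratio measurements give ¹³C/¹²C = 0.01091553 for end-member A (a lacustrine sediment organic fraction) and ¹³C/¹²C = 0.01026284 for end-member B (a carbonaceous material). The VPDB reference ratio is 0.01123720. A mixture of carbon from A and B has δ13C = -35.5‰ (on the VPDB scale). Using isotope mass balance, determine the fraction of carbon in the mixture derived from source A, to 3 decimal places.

0.882

δ_A = (0.01091553/0.01123720 − 1)×1000 = (0.971375 − 1)×1000 = -28.625‰
δ_B = (0.01026284/0.01123720 − 1)×1000 = (0.913292 − 1)×1000 = -86.708‰
f_A = (δ_mix − δ_B)/(δ_A − δ_B) = (-35.5 − (-86.708))/(-28.625 − (-86.708))
f_A = 51.208 / 58.083 = 0.8816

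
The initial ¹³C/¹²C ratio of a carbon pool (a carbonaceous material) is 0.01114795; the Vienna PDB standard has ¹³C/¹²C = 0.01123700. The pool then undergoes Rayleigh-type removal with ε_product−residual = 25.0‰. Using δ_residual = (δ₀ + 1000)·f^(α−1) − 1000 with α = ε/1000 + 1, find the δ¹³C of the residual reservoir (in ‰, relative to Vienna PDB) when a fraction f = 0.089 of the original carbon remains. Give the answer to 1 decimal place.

δ₀ = (0.01114795/0.01123700 − 1)×1000 = (0.992075 − 1)×1000 = -7.925‰
α − 1 = ε/1000 = 0.0250
f^(α−1) = 0.089^(0.0250) = 0.941315
δ_res = (-7.925 + 1000) × 0.941315 − 1000 = 933.855 − 1000 = -66.15‰

-66.1‰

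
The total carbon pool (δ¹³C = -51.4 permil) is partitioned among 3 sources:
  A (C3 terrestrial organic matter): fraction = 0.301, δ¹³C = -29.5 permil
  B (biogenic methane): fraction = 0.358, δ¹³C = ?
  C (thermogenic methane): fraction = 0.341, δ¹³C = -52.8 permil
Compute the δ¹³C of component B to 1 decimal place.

-68.5 permil

Isotope mass balance: δ_bulk = Σ fᵢ·δᵢ.
-51.4 = 0.301×(-29.5) + 0.358×δ_B + 0.341×(-52.8)
0.358·δ_B = -51.4 − (-26.884) = -24.516
δ_B = -24.516 / 0.358 = -68.48 permil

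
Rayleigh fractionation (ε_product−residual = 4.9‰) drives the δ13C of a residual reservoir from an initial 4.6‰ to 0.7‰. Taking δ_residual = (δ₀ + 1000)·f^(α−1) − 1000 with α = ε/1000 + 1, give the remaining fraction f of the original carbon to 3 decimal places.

0.452

α − 1 = ε/1000 = 0.0049
(δ_res + 1000)/(δ₀ + 1000) = (0.7 + 1000)/(4.6 + 1000) = 1000.7/1004.6 = 0.996118
f = 0.996118^(1/0.0049) = exp(ln(0.996118)/0.0049) = exp(-0.00389/0.0049)
f = exp(-0.7938) = 0.4521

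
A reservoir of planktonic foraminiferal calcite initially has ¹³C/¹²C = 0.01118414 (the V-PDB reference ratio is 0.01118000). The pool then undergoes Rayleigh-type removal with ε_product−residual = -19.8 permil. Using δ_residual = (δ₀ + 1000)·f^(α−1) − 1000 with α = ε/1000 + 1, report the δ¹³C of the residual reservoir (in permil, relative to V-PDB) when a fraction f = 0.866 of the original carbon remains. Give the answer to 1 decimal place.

3.2 permil

δ₀ = (0.01118414/0.01118000 − 1)×1000 = (1.000370 − 1)×1000 = 0.370 permil
α − 1 = ε/1000 = -0.0198
f^(α−1) = 0.866^(-0.0198) = 1.002853
δ_res = (0.370 + 1000) × 1.002853 − 1000 = 1003.224 − 1000 = 3.22 permil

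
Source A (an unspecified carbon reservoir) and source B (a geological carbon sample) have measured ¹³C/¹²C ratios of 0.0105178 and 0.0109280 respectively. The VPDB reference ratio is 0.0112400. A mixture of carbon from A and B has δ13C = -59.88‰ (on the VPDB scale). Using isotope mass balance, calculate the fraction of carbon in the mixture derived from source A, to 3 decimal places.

δ_A = (0.0105178/0.0112400 − 1)×1000 = (0.935747 − 1)×1000 = -64.253‰
δ_B = (0.0109280/0.0112400 − 1)×1000 = (0.972242 − 1)×1000 = -27.758‰
f_A = (δ_mix − δ_B)/(δ_A − δ_B) = (-59.88 − (-27.758))/(-64.253 − (-27.758))
f_A = -32.122 / -36.495 = 0.8802

0.880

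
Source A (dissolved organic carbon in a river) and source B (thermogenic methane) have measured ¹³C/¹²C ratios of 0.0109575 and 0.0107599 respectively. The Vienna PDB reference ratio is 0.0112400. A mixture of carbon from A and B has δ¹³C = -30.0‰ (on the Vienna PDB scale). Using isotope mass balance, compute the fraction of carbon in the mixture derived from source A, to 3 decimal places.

0.723

δ_A = (0.0109575/0.0112400 − 1)×1000 = (0.974867 − 1)×1000 = -25.133‰
δ_B = (0.0107599/0.0112400 − 1)×1000 = (0.957286 − 1)×1000 = -42.714‰
f_A = (δ_mix − δ_B)/(δ_A − δ_B) = (-30.0 − (-42.714))/(-25.133 − (-42.714))
f_A = 12.714 / 17.580 = 0.7232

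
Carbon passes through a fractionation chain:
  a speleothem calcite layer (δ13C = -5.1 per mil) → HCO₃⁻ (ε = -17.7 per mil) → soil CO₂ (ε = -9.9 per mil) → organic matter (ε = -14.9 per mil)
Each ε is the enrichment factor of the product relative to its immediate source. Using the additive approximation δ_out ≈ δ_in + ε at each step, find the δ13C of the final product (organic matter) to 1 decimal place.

-47.6 per mil

step 1: δ ≈ -5.1 + (-17.7) = -22.8 per mil
step 2: δ ≈ -22.8 + (-9.9) = -32.7 per mil
step 3: δ ≈ -32.7 + (-14.9) = -47.6 per mil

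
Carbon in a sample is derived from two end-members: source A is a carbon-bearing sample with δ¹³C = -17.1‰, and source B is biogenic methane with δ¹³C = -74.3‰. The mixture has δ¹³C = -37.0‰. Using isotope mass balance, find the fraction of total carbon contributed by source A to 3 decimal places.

δ_mix = f_A·δ_A + (1 − f_A)·δ_B  ⇒  f_A = (δ_mix − δ_B)/(δ_A − δ_B)
f_A = (-37.0 − (-74.3)) / (-17.1 − (-74.3))
f_A = 37.3 / 57.2 = 0.6521

0.652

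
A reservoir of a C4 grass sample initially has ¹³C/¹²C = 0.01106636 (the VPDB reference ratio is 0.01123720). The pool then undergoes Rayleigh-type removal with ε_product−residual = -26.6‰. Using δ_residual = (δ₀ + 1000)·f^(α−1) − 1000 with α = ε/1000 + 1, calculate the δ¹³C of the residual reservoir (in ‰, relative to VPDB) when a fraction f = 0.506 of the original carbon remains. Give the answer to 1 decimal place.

δ₀ = (0.01106636/0.01123720 − 1)×1000 = (0.984797 − 1)×1000 = -15.203‰
α − 1 = ε/1000 = -0.0266
f^(α−1) = 0.506^(-0.0266) = 1.018286
δ_res = (-15.203 + 1000) × 1.018286 − 1000 = 1002.805 − 1000 = 2.80‰

2.8‰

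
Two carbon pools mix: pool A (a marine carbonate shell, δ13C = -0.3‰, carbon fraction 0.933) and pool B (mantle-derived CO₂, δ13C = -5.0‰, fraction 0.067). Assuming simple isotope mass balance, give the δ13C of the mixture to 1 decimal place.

-0.6‰

δ_mix = f_A·δ_A + f_B·δ_B
δ_mix = 0.933 × (-0.3) + 0.067 × (-5.0)
δ_mix = -0.28 + -0.34 = -0.61‰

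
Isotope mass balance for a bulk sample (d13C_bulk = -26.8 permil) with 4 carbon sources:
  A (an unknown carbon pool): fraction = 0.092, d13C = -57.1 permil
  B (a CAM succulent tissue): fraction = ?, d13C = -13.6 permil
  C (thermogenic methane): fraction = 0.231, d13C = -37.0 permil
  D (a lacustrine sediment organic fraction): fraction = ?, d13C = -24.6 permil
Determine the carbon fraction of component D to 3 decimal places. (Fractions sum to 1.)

0.345

Let f_D and f_B be the unknown fractions; fractions sum to 1 so f_D + f_B = 0.677.
Mass balance: Σ fᵢ·δᵢ = δ_bulk ⇒ f_D·(-24.6) + f_B·(-13.6) = -26.8 − (-13.800) = -13.000
Substitute f_B = 0.677 − f_D:
f_D·(-24.6 − -13.6) = -13.000 − 0.677×(-13.6) = -3.793
f_D = -3.793 / -11.0 = 0.3448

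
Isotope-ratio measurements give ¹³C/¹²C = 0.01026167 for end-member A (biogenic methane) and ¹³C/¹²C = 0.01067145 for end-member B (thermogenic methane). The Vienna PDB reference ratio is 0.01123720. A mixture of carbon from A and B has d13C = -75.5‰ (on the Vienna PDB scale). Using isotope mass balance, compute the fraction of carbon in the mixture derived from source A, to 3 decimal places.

0.690

δ_A = (0.01026167/0.01123720 − 1)×1000 = (0.913187 − 1)×1000 = -86.813‰
δ_B = (0.01067145/0.01123720 − 1)×1000 = (0.949654 − 1)×1000 = -50.346‰
f_A = (δ_mix − δ_B)/(δ_A − δ_B) = (-75.5 − (-50.346))/(-86.813 − (-50.346))
f_A = -25.154 / -36.466 = 0.6898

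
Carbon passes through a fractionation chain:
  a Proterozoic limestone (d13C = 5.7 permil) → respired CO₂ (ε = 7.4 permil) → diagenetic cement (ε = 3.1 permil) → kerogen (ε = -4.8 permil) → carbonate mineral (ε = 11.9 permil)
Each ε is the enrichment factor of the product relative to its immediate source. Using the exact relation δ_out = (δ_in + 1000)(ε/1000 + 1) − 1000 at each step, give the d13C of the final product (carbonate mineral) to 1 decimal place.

step 1: δ = (5.70 + 1000)·(7.4/1000 + 1) − 1000 = 13.14 permil
step 2: δ = (13.14 + 1000)·(3.1/1000 + 1) − 1000 = 16.28 permil
step 3: δ = (16.28 + 1000)·(-4.8/1000 + 1) − 1000 = 11.40 permil
step 4: δ = (11.40 + 1000)·(11.9/1000 + 1) − 1000 = 23.44 permil

23.4 permil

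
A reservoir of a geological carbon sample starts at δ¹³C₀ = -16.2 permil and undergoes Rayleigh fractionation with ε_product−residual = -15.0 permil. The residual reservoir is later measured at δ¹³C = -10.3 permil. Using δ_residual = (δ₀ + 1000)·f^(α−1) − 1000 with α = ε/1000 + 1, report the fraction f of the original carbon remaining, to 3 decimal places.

0.671

α − 1 = ε/1000 = -0.0150
(δ_res + 1000)/(δ₀ + 1000) = (-10.3 + 1000)/(-16.2 + 1000) = 989.7/983.8 = 1.005997
f = 1.005997^(1/-0.0150) = exp(ln(1.005997)/-0.0150) = exp(0.00598/-0.0150)
f = exp(-0.3986) = 0.6712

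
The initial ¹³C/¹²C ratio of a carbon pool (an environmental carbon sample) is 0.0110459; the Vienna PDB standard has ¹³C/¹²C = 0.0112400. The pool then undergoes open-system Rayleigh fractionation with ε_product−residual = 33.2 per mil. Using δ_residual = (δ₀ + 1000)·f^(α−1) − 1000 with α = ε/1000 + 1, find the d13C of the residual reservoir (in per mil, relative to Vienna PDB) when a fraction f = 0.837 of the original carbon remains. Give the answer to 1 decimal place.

-23.1 per mil

δ₀ = (0.0110459/0.0112400 − 1)×1000 = (0.982731 − 1)×1000 = -17.269 per mil
α − 1 = ε/1000 = 0.0332
f^(α−1) = 0.837^(0.0332) = 0.994110
δ_res = (-17.269 + 1000) × 0.994110 − 1000 = 976.943 − 1000 = -23.06 per mil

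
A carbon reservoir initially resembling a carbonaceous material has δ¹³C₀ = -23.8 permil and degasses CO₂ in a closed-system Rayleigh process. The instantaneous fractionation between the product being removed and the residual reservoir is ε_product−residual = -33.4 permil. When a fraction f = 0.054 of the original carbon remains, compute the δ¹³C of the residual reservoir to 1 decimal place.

Rayleigh residual: δ_res = (δ₀ + 1000)·f^(α−1) − 1000
α = ε/1000 + 1 = 0.96660, so α − 1 = -0.03340
f^(α−1) = 0.054^(-0.03340) = 1.102397
δ_res = (-23.8 + 1000) × 1.102397 − 1000 = 1076.160 − 1000 = 76.16 permil

76.2 permil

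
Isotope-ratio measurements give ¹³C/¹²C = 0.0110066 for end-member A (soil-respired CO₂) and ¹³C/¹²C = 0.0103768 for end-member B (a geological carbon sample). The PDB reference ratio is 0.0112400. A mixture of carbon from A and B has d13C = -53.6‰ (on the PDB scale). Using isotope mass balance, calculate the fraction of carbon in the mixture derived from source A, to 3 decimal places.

0.414

δ_A = (0.0110066/0.0112400 − 1)×1000 = (0.979235 − 1)×1000 = -20.765‰
δ_B = (0.0103768/0.0112400 − 1)×1000 = (0.923203 − 1)×1000 = -76.797‰
f_A = (δ_mix − δ_B)/(δ_A − δ_B) = (-53.6 − (-76.797))/(-20.765 − (-76.797))
f_A = 23.197 / 56.032 = 0.4140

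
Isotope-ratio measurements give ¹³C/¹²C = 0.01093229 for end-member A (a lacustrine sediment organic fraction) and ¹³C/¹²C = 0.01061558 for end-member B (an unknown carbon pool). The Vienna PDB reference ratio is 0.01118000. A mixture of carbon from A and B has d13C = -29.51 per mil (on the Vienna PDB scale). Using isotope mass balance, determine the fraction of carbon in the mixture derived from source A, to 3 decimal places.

δ_A = (0.01093229/0.01118000 − 1)×1000 = (0.977843 − 1)×1000 = -22.157 per mil
δ_B = (0.01061558/0.01118000 − 1)×1000 = (0.949515 − 1)×1000 = -50.485 per mil
f_A = (δ_mix − δ_B)/(δ_A − δ_B) = (-29.51 − (-50.485))/(-22.157 − (-50.485))
f_A = 20.975 / 28.328 = 0.7404

0.740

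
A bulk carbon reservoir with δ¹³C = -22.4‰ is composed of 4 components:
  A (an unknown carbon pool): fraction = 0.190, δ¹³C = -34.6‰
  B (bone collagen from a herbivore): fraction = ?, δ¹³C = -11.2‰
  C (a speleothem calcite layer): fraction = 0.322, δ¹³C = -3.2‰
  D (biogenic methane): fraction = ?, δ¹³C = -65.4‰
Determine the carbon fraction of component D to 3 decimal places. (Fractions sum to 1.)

Let f_D and f_B be the unknown fractions; fractions sum to 1 so f_D + f_B = 0.488.
Mass balance: Σ fᵢ·δᵢ = δ_bulk ⇒ f_D·(-65.4) + f_B·(-11.2) = -22.4 − (-7.604) = -14.796
Substitute f_B = 0.488 − f_D:
f_D·(-65.4 − -11.2) = -14.796 − 0.488×(-11.2) = -9.330
f_D = -9.330 / -54.2 = 0.1721

0.172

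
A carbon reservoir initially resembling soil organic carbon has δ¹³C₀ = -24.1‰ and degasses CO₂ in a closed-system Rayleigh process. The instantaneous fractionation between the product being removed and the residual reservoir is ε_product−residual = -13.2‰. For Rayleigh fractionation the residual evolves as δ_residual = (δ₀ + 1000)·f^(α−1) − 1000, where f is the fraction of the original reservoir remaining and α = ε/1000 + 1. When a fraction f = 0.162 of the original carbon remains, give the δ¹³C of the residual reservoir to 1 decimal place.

-0.4‰

Rayleigh residual: δ_res = (δ₀ + 1000)·f^(α−1) − 1000
α = ε/1000 + 1 = 0.98680, so α − 1 = -0.01320
f^(α−1) = 0.162^(-0.01320) = 1.024317
δ_res = (-24.1 + 1000) × 1.024317 − 1000 = 999.631 − 1000 = -0.37‰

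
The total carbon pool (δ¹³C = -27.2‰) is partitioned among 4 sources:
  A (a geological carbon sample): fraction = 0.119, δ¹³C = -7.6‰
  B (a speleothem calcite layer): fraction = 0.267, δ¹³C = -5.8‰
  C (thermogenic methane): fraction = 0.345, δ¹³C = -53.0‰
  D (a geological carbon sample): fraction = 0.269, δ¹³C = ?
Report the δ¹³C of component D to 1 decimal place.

Isotope mass balance: δ_bulk = Σ fᵢ·δᵢ.
-27.2 = 0.119×(-7.6) + 0.267×(-5.8) + 0.345×(-53.0) + 0.269×δ_D
0.269·δ_D = -27.2 − (-20.738) = -6.462
δ_D = -6.462 / 0.269 = -24.02‰

-24.0‰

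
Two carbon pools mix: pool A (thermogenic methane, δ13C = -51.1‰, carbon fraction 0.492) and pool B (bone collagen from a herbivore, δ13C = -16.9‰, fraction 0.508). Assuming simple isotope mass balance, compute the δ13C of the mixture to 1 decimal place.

-33.7‰

δ_mix = f_A·δ_A + f_B·δ_B
δ_mix = 0.492 × (-51.1) + 0.508 × (-16.9)
δ_mix = -25.14 + -8.59 = -33.73‰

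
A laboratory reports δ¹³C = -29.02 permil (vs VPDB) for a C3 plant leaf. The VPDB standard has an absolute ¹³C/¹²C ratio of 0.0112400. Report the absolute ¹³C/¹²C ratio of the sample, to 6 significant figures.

0.0109138

R_sample = R_standard × (δ¹³C/1000 + 1)
R_sample = 0.0112400 × (-29.02/1000 + 1) = 0.0112400 × 0.970980
R_sample = 0.0109138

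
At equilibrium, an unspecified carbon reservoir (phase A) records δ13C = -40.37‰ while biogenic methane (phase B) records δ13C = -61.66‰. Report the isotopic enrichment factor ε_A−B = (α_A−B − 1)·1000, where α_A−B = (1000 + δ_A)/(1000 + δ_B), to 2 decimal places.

22.69‰

α_A−B = (1000 + -40.37) / (1000 + -61.66) = 959.63 / 938.34 = 1.022689
ε_A−B = (1.022689 − 1) × 1000 = 22.689‰
(The approximation ε ≈ δ_A − δ_B would give 21.29‰.)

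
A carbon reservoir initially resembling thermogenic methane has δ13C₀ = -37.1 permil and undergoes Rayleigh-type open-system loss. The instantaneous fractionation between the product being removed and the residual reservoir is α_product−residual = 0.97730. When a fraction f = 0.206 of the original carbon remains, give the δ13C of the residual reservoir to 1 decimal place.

-1.9 permil

Rayleigh residual: δ_res = (δ₀ + 1000)·f^(α−1) − 1000
α − 1 = -0.02270
f^(α−1) = 0.206^(-0.02270) = 1.036514
δ_res = (-37.1 + 1000) × 1.036514 − 1000 = 998.059 − 1000 = -1.94 permil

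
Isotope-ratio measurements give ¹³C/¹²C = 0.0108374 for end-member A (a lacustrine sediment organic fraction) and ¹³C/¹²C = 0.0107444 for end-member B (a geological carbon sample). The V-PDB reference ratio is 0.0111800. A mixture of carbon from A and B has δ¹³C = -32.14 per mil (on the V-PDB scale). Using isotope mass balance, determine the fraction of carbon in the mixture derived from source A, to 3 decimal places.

0.820

δ_A = (0.0108374/0.0111800 − 1)×1000 = (0.969356 − 1)×1000 = -30.644 per mil
δ_B = (0.0107444/0.0111800 − 1)×1000 = (0.961038 − 1)×1000 = -38.962 per mil
f_A = (δ_mix − δ_B)/(δ_A − δ_B) = (-32.14 − (-38.962))/(-30.644 − (-38.962))
f_A = 6.822 / 8.318 = 0.8202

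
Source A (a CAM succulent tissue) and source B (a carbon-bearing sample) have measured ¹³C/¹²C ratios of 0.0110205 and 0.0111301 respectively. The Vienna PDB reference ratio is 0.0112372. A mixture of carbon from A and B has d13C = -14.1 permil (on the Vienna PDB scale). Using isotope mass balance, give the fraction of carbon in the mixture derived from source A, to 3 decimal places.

δ_A = (0.0110205/0.0112372 − 1)×1000 = (0.980716 − 1)×1000 = -19.284 permil
δ_B = (0.0111301/0.0112372 − 1)×1000 = (0.990469 − 1)×1000 = -9.531 permil
f_A = (δ_mix − δ_B)/(δ_A − δ_B) = (-14.1 − (-9.531))/(-19.284 − (-9.531))
f_A = -4.569 / -9.753 = 0.4685

0.468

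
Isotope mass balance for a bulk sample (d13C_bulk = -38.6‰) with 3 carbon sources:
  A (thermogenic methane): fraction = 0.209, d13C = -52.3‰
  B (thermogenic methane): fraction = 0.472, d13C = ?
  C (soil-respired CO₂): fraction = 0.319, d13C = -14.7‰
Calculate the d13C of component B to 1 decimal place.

Isotope mass balance: δ_bulk = Σ fᵢ·δᵢ.
-38.6 = 0.209×(-52.3) + 0.472×δ_B + 0.319×(-14.7)
0.472·δ_B = -38.6 − (-15.620) = -22.980
δ_B = -22.980 / 0.472 = -48.69‰

-48.7‰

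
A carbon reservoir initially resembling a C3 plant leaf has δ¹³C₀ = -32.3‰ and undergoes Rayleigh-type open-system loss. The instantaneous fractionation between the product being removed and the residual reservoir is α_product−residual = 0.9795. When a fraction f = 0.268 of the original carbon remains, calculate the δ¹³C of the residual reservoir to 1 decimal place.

Rayleigh residual: δ_res = (δ₀ + 1000)·f^(α−1) − 1000
α − 1 = -0.02050
f^(α−1) = 0.268^(-0.02050) = 1.027361
δ_res = (-32.3 + 1000) × 1.027361 − 1000 = 994.178 − 1000 = -5.82‰

-5.8‰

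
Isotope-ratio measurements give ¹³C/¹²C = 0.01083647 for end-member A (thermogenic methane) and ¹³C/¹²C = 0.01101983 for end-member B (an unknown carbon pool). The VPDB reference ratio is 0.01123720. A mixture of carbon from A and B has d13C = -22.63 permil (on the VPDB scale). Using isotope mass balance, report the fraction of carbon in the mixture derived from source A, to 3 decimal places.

0.201

δ_A = (0.01083647/0.01123720 − 1)×1000 = (0.964339 − 1)×1000 = -35.661 permil
δ_B = (0.01101983/0.01123720 − 1)×1000 = (0.980656 − 1)×1000 = -19.344 permil
f_A = (δ_mix − δ_B)/(δ_A − δ_B) = (-22.63 − (-19.344))/(-35.661 − (-19.344))
f_A = -3.286 / -16.317 = 0.2014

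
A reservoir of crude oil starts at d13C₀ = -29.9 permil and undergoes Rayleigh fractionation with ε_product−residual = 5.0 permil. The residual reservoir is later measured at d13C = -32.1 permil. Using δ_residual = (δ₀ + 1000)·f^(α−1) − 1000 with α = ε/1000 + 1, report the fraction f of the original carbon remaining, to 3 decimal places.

0.635

α − 1 = ε/1000 = 0.0050
(δ_res + 1000)/(δ₀ + 1000) = (-32.1 + 1000)/(-29.9 + 1000) = 967.9/970.1 = 0.997732
f = 0.997732^(1/0.0050) = exp(ln(0.997732)/0.0050) = exp(-0.00227/0.0050)
f = exp(-0.4541) = 0.6350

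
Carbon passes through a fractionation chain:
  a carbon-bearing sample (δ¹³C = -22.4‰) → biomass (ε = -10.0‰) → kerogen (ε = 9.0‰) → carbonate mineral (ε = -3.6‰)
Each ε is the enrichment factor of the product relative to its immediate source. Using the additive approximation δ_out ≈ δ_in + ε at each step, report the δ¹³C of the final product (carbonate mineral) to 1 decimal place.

step 1: δ ≈ -22.4 + (-10.0) = -32.4‰
step 2: δ ≈ -32.4 + (9.0) = -23.4‰
step 3: δ ≈ -23.4 + (-3.6) = -27.0‰

-27.0‰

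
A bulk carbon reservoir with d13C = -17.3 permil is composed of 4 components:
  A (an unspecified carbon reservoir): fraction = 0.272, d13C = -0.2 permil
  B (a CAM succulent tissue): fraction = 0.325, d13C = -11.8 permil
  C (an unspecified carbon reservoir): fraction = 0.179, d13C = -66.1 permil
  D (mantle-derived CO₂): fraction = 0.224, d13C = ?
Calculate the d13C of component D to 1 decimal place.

-7.0 permil

Isotope mass balance: δ_bulk = Σ fᵢ·δᵢ.
-17.3 = 0.272×(-0.2) + 0.325×(-11.8) + 0.179×(-66.1) + 0.224×δ_D
0.224·δ_D = -17.3 − (-15.721) = -1.579
δ_D = -1.579 / 0.224 = -7.05 permil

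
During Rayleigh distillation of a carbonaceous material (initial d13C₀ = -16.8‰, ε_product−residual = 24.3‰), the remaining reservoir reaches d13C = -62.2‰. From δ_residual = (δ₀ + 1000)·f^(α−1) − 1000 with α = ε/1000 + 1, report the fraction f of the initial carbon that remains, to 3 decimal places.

0.143

α − 1 = ε/1000 = 0.0243
(δ_res + 1000)/(δ₀ + 1000) = (-62.2 + 1000)/(-16.8 + 1000) = 937.8/983.2 = 0.953824
f = 0.953824^(1/0.0243) = exp(ln(0.953824)/0.0243) = exp(-0.04728/0.0243)
f = exp(-1.9455) = 0.1429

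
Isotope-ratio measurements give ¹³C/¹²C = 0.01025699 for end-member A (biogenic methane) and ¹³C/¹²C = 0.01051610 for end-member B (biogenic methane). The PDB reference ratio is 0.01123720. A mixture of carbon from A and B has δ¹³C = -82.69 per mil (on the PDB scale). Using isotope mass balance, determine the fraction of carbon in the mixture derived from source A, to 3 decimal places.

0.803

δ_A = (0.01025699/0.01123720 − 1)×1000 = (0.912771 − 1)×1000 = -87.229 per mil
δ_B = (0.01051610/0.01123720 − 1)×1000 = (0.935829 − 1)×1000 = -64.171 per mil
f_A = (δ_mix − δ_B)/(δ_A − δ_B) = (-82.69 − (-64.171))/(-87.229 − (-64.171))
f_A = -18.519 / -23.058 = 0.8031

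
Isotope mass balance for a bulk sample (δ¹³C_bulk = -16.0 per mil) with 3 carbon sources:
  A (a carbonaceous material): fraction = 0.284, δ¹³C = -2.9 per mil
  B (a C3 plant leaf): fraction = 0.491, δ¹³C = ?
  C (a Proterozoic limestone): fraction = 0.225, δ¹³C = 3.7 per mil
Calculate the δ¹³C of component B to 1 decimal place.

-32.6 per mil

Isotope mass balance: δ_bulk = Σ fᵢ·δᵢ.
-16.0 = 0.284×(-2.9) + 0.491×δ_B + 0.225×(3.7)
0.491·δ_B = -16.0 − (0.009) = -16.009
δ_B = -16.009 / 0.491 = -32.60 per mil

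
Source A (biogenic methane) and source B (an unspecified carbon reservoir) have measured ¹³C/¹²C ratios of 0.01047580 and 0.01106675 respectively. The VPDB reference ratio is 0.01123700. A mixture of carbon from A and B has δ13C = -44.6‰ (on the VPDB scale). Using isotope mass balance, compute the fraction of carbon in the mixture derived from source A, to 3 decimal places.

δ_A = (0.01047580/0.01123700 − 1)×1000 = (0.932259 − 1)×1000 = -67.741‰
δ_B = (0.01106675/0.01123700 − 1)×1000 = (0.984849 − 1)×1000 = -15.151‰
f_A = (δ_mix − δ_B)/(δ_A − δ_B) = (-44.6 − (-15.151))/(-67.741 − (-15.151))
f_A = -29.449 / -52.590 = 0.5600

0.560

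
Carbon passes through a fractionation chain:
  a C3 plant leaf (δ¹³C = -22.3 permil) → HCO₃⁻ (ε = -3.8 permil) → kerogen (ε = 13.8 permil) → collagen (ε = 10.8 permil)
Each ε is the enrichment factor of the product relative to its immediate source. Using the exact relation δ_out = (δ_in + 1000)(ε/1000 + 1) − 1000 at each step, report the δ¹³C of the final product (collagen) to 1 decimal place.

-1.9 permil

step 1: δ = (-22.30 + 1000)·(-3.8/1000 + 1) − 1000 = -26.02 permil
step 2: δ = (-26.02 + 1000)·(13.8/1000 + 1) − 1000 = -12.57 permil
step 3: δ = (-12.57 + 1000)·(10.8/1000 + 1) − 1000 = -1.91 permil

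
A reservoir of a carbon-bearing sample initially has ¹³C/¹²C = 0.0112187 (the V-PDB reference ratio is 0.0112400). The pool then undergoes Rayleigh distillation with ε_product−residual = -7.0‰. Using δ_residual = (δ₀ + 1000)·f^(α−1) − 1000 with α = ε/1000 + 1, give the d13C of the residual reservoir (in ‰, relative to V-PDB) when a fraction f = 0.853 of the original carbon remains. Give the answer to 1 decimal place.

δ₀ = (0.0112187/0.0112400 − 1)×1000 = (0.998105 − 1)×1000 = -1.895‰
α − 1 = ε/1000 = -0.0070
f^(α−1) = 0.853^(-0.0070) = 1.001114
δ_res = (-1.895 + 1000) × 1.001114 − 1000 = 999.216 − 1000 = -0.78‰

-0.8‰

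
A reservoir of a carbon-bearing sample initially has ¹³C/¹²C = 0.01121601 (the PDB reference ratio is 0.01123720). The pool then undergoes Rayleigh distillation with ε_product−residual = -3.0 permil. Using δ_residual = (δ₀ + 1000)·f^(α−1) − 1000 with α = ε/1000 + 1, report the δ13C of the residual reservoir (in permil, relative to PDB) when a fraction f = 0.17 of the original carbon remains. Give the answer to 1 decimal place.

3.4 permil

δ₀ = (0.01121601/0.01123720 − 1)×1000 = (0.998114 − 1)×1000 = -1.886 permil
α − 1 = ε/1000 = -0.0030
f^(α−1) = 0.17^(-0.0030) = 1.005330
δ_res = (-1.886 + 1000) × 1.005330 − 1000 = 1003.434 − 1000 = 3.43 permil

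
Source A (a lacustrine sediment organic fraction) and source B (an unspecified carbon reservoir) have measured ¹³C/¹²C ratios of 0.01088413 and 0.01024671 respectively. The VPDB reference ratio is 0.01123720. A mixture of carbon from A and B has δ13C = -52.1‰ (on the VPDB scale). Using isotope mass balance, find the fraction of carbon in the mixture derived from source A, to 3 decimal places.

δ_A = (0.01088413/0.01123720 − 1)×1000 = (0.968580 − 1)×1000 = -31.420‰
δ_B = (0.01024671/0.01123720 − 1)×1000 = (0.911856 − 1)×1000 = -88.144‰
f_A = (δ_mix − δ_B)/(δ_A − δ_B) = (-52.1 − (-88.144))/(-31.420 − (-88.144))
f_A = 36.044 / 56.724 = 0.6354

0.635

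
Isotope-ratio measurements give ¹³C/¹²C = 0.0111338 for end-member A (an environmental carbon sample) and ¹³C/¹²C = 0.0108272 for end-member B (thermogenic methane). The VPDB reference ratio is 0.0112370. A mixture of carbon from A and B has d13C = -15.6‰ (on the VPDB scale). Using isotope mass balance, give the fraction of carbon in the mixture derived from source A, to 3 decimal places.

0.765

δ_A = (0.0111338/0.0112370 − 1)×1000 = (0.990816 − 1)×1000 = -9.184‰
δ_B = (0.0108272/0.0112370 − 1)×1000 = (0.963531 − 1)×1000 = -36.469‰
f_A = (δ_mix − δ_B)/(δ_A − δ_B) = (-15.6 − (-36.469))/(-9.184 − (-36.469))
f_A = 20.869 / 27.285 = 0.7648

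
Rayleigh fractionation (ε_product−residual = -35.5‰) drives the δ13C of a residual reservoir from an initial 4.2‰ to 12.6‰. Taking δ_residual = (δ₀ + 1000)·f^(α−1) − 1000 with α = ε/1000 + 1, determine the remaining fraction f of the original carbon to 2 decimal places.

0.79

α − 1 = ε/1000 = -0.0355
(δ_res + 1000)/(δ₀ + 1000) = (12.6 + 1000)/(4.2 + 1000) = 1012.6/1004.2 = 1.008365
f = 1.008365^(1/-0.0355) = exp(ln(1.008365)/-0.0355) = exp(0.00833/-0.0355)
f = exp(-0.2347) = 0.7908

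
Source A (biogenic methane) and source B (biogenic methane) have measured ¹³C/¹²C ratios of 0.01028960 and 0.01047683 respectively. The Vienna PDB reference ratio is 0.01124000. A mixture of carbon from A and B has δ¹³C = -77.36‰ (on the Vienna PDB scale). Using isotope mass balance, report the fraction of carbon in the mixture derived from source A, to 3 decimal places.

δ_A = (0.01028960/0.01124000 − 1)×1000 = (0.915445 − 1)×1000 = -84.555‰
δ_B = (0.01047683/0.01124000 − 1)×1000 = (0.932102 − 1)×1000 = -67.898‰
f_A = (δ_mix − δ_B)/(δ_A − δ_B) = (-77.36 − (-67.898))/(-84.555 − (-67.898))
f_A = -9.462 / -16.657 = 0.5681

0.568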